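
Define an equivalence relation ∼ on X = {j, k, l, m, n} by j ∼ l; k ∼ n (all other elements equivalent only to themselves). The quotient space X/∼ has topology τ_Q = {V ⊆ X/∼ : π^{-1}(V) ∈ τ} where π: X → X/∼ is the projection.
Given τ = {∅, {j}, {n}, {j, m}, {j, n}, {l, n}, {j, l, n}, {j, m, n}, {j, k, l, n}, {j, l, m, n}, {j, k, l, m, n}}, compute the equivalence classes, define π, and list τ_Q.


X/∼ = {[j=l], [k=n], [m]}; |τ_Q| = 3.

Equivalence classes: [j=l], [k=n], [m].
Quotient map π: X → X/∼ sends j ↦ [j=l], k ↦ [k=n], l ↦ [j=l], m ↦ [m], n ↦ [k=n].
For each subset V ⊆ X/∼, compute π^{-1}(V) ⊆ X and check whether π^{-1}(V) ∈ τ. V is open in τ_Q iff π^{-1}(V) ∈ τ.
  V = {}: π^{-1}(V) = ∅ ∈ τ ✓.
  V = {[j=l]}: π^{-1}(V) = {j, l} ∉ τ ✗.
  V = {[k=n]}: π^{-1}(V) = {k, n} ∉ τ ✗.
  V = {[j=l], [k=n]}: π^{-1}(V) = {j, k, l, n} ∈ τ ✓.
  V = {[m]}: π^{-1}(V) = {m} ∉ τ ✗.
  V = {[j=l], [m]}: π^{-1}(V) = {j, l, m} ∉ τ ✗.
  V = {[k=n], [m]}: π^{-1}(V) = {k, m, n} ∉ τ ✗.
  V = {[j=l], [k=n], [m]}: π^{-1}(V) = {j, k, l, m, n} ∈ τ ✓.
Open sets in the quotient: τ_Q = {{}, {[j=l], [k=n]}, {[j=l], [k=n], [m]}} (3 elements).


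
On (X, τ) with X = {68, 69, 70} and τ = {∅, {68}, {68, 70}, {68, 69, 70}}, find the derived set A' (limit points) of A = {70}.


A' = {69}

For each x ∈ X, list the open sets U ∈ τ with x ∈ U, then check whether U ∩ (A ∖ {x}) ≠ ∅ for every such U.
  x = 68: open {68} ∋ x has {68} ∩ (A ∖ {68}) = ∅, so x is NOT a limit point.
  x = 69: opens ∋ x are {68, 69, 70}; each meets A ∖ {69}, so x IS a limit point.
  x = 70: open {68, 70} ∋ x has {68, 70} ∩ (A ∖ {70}) = ∅, so x is NOT a limit point.
Collecting: A' = {69}.


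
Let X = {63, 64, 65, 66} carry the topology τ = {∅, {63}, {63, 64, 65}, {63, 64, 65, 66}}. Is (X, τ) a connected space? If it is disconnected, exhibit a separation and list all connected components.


(X, τ) is connected.

Find clopen sets (U ∈ τ with X ∖ U ∈ τ):
  U = ∅, X ∖ U = {63, 64, 65, 66} — both open, so U is clopen.
  U = {63, 64, 65, 66}, X ∖ U = ∅ — both open, so U is clopen.
Only trivial clopens (∅ and X) exist, so (X, τ) is connected.
Compute connected components by grouping points that agree on all clopens:
  component: {63, 64, 65, 66}


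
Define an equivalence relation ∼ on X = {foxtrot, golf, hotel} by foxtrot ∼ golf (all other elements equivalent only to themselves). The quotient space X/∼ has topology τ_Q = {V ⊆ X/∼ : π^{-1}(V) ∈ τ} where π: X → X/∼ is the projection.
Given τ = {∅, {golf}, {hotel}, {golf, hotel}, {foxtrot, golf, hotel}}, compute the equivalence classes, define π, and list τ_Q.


X/∼ = {[foxtrot=golf], [hotel]}; |τ_Q| = 3.

Equivalence classes: [foxtrot=golf], [hotel].
Quotient map π: X → X/∼ sends foxtrot ↦ [foxtrot=golf], golf ↦ [foxtrot=golf], hotel ↦ [hotel].
For each subset V ⊆ X/∼, compute π^{-1}(V) ⊆ X and check whether π^{-1}(V) ∈ τ. V is open in τ_Q iff π^{-1}(V) ∈ τ.
  V = {}: π^{-1}(V) = ∅ ∈ τ ✓.
  V = {[foxtrot=golf]}: π^{-1}(V) = {foxtrot, golf} ∉ τ ✗.
  V = {[hotel]}: π^{-1}(V) = {hotel} ∈ τ ✓.
  V = {[foxtrot=golf], [hotel]}: π^{-1}(V) = {foxtrot, golf, hotel} ∈ τ ✓.
Open sets in the quotient: τ_Q = {{}, {[hotel]}, {[foxtrot=golf], [hotel]}} (3 elements).


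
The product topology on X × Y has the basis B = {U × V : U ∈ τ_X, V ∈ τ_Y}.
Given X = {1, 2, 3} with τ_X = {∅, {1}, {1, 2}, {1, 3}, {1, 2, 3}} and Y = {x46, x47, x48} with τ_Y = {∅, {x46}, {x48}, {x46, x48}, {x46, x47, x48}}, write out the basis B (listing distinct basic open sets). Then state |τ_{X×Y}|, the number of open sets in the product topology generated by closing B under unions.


Basis B = {∅ × ∅, {1} × {x46}, {1} × {x48}, {1} × {x46, x48}, {1, 2} × {x46}, {1, 3} × {x46}, {1, 2} × {x48}, {1, 3} × {x48}, {1} × {x46, x47, x48}, {1, 2, 3} × {x46}, {1, 2, 3} × {x48}, {1, 2} × {x46, x48}, {1, 3} × {x46, x48}, {1, 2} × {x46, x47, x48}, {1, 3} × {x46, x47, x48}, {1, 2, 3} × {x46, x48}, {1, 2, 3} × {x46, x47, x48}}; |τ_{X×Y}| = 50.

Enumerate products U × V with U ∈ τ_X, V ∈ τ_Y (deduplicated):
  ∅ × ∅ = {} (∅)
  {1} × {x46} = {(1,x46)}
  {1} × {x48} = {(1,x48)}
  {1} × {x46, x48} = {(1,x46), (1,x48)}
  {1, 2} × {x46} = {(1,x46), (2,x46)}
  {1, 3} × {x46} = {(1,x46), (3,x46)}
  {1, 2} × {x48} = {(1,x48), (2,x48)}
  {1, 3} × {x48} = {(1,x48), (3,x48)}
  {1} × {x46, x47, x48} = {(1,x46), (1,x47), (1,x48)}
  {1, 2, 3} × {x46} = {(1,x46), (2,x46), (3,x46)}
  {1, 2, 3} × {x48} = {(1,x48), (2,x48), (3,x48)}
  {1, 2} × {x46, x48} = {(1,x46), (1,x48), (2,x46), (2,x48)}
  {1, 3} × {x46, x48} = {(1,x46), (1,x48), (3,x46), (3,x48)}
  {1, 2} × {x46, x47, x48} = {(1,x46), (1,x47), (1,x48), (2,x46), (2,x47), (2,x48)}
  {1, 3} × {x46, x47, x48} = {(1,x46), (1,x47), (1,x48), (3,x46), (3,x47), (3,x48)}
  {1, 2, 3} × {x46, x48} = {(1,x46), (1,x48), (2,x46), (2,x48), (3,x46), (3,x48)}
  {1, 2, 3} × {x46, x47, x48} = {(1,x46), (1,x47), (1,x48), (2,x46), (2,x47), (2,x48), (3,x46), (3,x47), (3,x48)}
These 17 distinct sets form the basis B.
Close under arbitrary unions to get τ_{X×Y}; counting gives |τ_{X×Y}| = 50.


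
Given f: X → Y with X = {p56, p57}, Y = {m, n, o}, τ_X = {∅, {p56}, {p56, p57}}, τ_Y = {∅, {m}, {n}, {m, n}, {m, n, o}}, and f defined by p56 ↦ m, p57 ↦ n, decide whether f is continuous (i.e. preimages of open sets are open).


f is NOT continuous.

Compute f^{-1}(U) for each U ∈ τ_Y:
  U = ∅: f^{-1}(U) = ∅ ∈ τ_X ✓.
  U = {m}: f^{-1}(U) = {p56} ∈ τ_X ✓.
  U = {n}: f^{-1}(U) = {p57} ∉ τ_X ✗.
  U = {m, n}: f^{-1}(U) = {p56, p57} ∈ τ_X ✓.
  U = {m, n, o}: f^{-1}(U) = {p56, p57} ∈ τ_X ✓.
Found U = {n} with f^{-1}(U) = {p57} not in τ_X. Therefore f is NOT continuous.


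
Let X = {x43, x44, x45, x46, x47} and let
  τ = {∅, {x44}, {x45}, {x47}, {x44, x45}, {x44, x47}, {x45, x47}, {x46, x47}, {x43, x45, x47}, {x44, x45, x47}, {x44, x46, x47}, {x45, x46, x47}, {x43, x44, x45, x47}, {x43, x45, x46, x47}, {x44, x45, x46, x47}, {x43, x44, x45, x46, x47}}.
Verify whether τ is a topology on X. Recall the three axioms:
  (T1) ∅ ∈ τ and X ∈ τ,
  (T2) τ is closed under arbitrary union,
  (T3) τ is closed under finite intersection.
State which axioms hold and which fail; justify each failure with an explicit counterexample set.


τ IS a topology on X.

Axiom (T1): ∅ ∈ τ? Yes; X ∈ τ? Yes.
Axiom (T2/T3): check pairwise unions and intersections of members of τ.
All pairwise intersections and unions checked — each lies in τ. Therefore τ satisfies (T1), (T2), (T3): it IS a topology on X.


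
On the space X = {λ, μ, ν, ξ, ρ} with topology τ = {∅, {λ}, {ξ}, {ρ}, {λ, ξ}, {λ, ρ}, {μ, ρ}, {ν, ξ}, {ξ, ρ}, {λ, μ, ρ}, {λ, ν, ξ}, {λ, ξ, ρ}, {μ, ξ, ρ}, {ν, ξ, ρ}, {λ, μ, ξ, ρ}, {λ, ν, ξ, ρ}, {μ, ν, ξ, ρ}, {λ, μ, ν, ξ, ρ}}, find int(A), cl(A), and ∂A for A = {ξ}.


int(A) = {ξ}, cl(A) = {ν, ξ}, ∂A = {ν}.

Closed sets in (X, τ) are complements of opens:
  closed(X, τ) = {∅, {λ}, {μ}, {ν}, {λ, μ}, {λ, ν}, {μ, ν}, {μ, ρ}, {ν, ξ}, {λ, μ, ν}, {λ, μ, ρ}, {λ, ν, ξ}, {μ, ν, ξ}, {μ, ν, ρ}, {λ, μ, ν, ξ}, {λ, μ, ν, ρ}, {μ, ν, ξ, ρ}, {λ, μ, ν, ξ, ρ}}.
int(A) = ⋃ {U ∈ τ : U ⊆ A}. Opens contained in A: ∅, {ξ}.
Taking the union of these: int(A) = {ξ}.
cl(A) = ⋂ {C closed : A ⊆ C}. Closed sets containing A: {ν, ξ}, {λ, ν, ξ}, {μ, ν, ξ}, {λ, μ, ν, ξ}, {μ, ν, ξ, ρ}, {λ, μ, ν, ξ, ρ}.
Intersecting these: cl(A) = {ν, ξ}.
∂A = cl(A) ∖ int(A) = {ν, ξ} ∖ {ξ} = {ν}.


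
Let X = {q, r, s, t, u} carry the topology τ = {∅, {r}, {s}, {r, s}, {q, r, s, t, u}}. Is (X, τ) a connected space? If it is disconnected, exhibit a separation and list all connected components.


(X, τ) is connected.

Find clopen sets (U ∈ τ with X ∖ U ∈ τ):
  U = ∅, X ∖ U = {q, r, s, t, u} — both open, so U is clopen.
  U = {q, r, s, t, u}, X ∖ U = ∅ — both open, so U is clopen.
Only trivial clopens (∅ and X) exist, so (X, τ) is connected.
Compute connected components by grouping points that agree on all clopens:
  component: {q, r, s, t, u}


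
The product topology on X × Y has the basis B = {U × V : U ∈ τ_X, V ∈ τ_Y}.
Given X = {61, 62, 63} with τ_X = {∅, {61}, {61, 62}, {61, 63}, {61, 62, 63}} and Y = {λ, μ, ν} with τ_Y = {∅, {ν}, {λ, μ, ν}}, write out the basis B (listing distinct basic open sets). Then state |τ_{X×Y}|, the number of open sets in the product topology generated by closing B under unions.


Basis B = {∅ × ∅, {61} × {ν}, {61, 62} × {ν}, {61, 63} × {ν}, {61} × {λ, μ, ν}, {61, 62, 63} × {ν}, {61, 62} × {λ, μ, ν}, {61, 63} × {λ, μ, ν}, {61, 62, 63} × {λ, μ, ν}}; |τ_{X×Y}| = 14.

Enumerate products U × V with U ∈ τ_X, V ∈ τ_Y (deduplicated):
  ∅ × ∅ = {} (∅)
  {61} × {ν} = {(61,ν)}
  {61, 62} × {ν} = {(61,ν), (62,ν)}
  {61, 63} × {ν} = {(61,ν), (63,ν)}
  {61} × {λ, μ, ν} = {(61,λ), (61,μ), (61,ν)}
  {61, 62, 63} × {ν} = {(61,ν), (62,ν), (63,ν)}
  {61, 62} × {λ, μ, ν} = {(61,λ), (61,μ), (61,ν), (62,λ), (62,μ), (62,ν)}
  {61, 63} × {λ, μ, ν} = {(61,λ), (61,μ), (61,ν), (63,λ), (63,μ), (63,ν)}
  {61, 62, 63} × {λ, μ, ν} = {(61,λ), (61,μ), (61,ν), (62,λ), (62,μ), (62,ν), (63,λ), (63,μ), (63,ν)}
These 9 distinct sets form the basis B.
Close under arbitrary unions to get τ_{X×Y}; counting gives |τ_{X×Y}| = 14.


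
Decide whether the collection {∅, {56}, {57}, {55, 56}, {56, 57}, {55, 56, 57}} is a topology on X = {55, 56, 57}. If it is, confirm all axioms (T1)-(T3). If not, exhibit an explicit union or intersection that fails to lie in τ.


τ IS a topology on X.

Axiom (T1): ∅ ∈ τ? Yes; X ∈ τ? Yes.
Axiom (T2/T3): check pairwise unions and intersections of members of τ.
All pairwise intersections and unions checked — each lies in τ. Therefore τ satisfies (T1), (T2), (T3): it IS a topology on X.


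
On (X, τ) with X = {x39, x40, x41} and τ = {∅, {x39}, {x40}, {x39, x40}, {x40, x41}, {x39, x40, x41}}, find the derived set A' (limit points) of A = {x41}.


A' = ∅

For each x ∈ X, list the open sets U ∈ τ with x ∈ U, then check whether U ∩ (A ∖ {x}) ≠ ∅ for every such U.
  x = x39: open {x39} ∋ x has {x39} ∩ (A ∖ {x39}) = ∅, so x is NOT a limit point.
  x = x40: open {x40} ∋ x has {x40} ∩ (A ∖ {x40}) = ∅, so x is NOT a limit point.
  x = x41: open {x40, x41} ∋ x has {x40, x41} ∩ (A ∖ {x41}) = ∅, so x is NOT a limit point.
Collecting: A' = ∅.


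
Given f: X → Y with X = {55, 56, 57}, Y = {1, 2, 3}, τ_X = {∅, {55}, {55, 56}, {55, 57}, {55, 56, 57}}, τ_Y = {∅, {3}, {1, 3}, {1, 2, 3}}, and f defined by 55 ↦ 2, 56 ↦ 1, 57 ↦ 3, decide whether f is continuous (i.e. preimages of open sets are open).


f is NOT continuous.

Compute f^{-1}(U) for each U ∈ τ_Y:
  U = ∅: f^{-1}(U) = ∅ ∈ τ_X ✓.
  U = {3}: f^{-1}(U) = {57} ∉ τ_X ✗.
  U = {1, 3}: f^{-1}(U) = {56, 57} ∉ τ_X ✗.
  U = {1, 2, 3}: f^{-1}(U) = {55, 56, 57} ∈ τ_X ✓.
Found U = {3} with f^{-1}(U) = {57} not in τ_X. Therefore f is NOT continuous.


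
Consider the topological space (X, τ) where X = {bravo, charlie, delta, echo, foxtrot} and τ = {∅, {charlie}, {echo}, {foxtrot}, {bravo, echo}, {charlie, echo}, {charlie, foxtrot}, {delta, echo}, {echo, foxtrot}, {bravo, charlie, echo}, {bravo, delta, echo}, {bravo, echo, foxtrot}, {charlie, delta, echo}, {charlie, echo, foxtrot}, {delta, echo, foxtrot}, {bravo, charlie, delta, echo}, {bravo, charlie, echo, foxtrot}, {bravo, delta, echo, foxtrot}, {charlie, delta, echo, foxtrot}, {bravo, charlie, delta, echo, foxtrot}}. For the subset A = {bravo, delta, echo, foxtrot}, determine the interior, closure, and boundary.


int(A) = {bravo, delta, echo, foxtrot}, cl(A) = {bravo, delta, echo, foxtrot}, ∂A = ∅.

Closed sets in (X, τ) are complements of opens:
  closed(X, τ) = {∅, {bravo}, {charlie}, {delta}, {foxtrot}, {bravo, charlie}, {bravo, delta}, {bravo, foxtrot}, {charlie, delta}, {charlie, foxtrot}, {delta, foxtrot}, {bravo, charlie, delta}, {bravo, charlie, foxtrot}, {bravo, delta, echo}, {bravo, delta, foxtrot}, {charlie, delta, foxtrot}, {bravo, charlie, delta, echo}, {bravo, charlie, delta, foxtrot}, {bravo, delta, echo, foxtrot}, {bravo, charlie, delta, echo, foxtrot}}.
int(A) = ⋃ {U ∈ τ : U ⊆ A}. Opens contained in A: ∅, {echo}, {foxtrot}, {bravo, echo}, {delta, echo}, {echo, foxtrot}, {bravo, delta, echo}, {bravo, echo, foxtrot}, {delta, echo, foxtrot}, {bravo, delta, echo, foxtrot}.
Taking the union of these: int(A) = {bravo, delta, echo, foxtrot}.
cl(A) = ⋂ {C closed : A ⊆ C}. Closed sets containing A: {bravo, delta, echo, foxtrot}, {bravo, charlie, delta, echo, foxtrot}.
Intersecting these: cl(A) = {bravo, delta, echo, foxtrot}.
∂A = cl(A) ∖ int(A) = {bravo, delta, echo, foxtrot} ∖ {bravo, delta, echo, foxtrot} = ∅.


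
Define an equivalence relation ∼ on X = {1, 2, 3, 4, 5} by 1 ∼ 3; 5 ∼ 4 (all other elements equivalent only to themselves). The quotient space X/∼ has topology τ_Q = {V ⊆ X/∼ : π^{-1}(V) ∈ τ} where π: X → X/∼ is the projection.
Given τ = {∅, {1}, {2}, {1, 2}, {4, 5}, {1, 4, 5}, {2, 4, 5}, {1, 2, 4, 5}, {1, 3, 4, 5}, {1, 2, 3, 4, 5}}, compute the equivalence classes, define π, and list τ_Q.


X/∼ = {[1=3], [2], [4=5]}; |τ_Q| = 6.

Equivalence classes: [1=3], [2], [4=5].
Quotient map π: X → X/∼ sends 1 ↦ [1=3], 2 ↦ [2], 3 ↦ [1=3], 4 ↦ [4=5], 5 ↦ [4=5].
For each subset V ⊆ X/∼, compute π^{-1}(V) ⊆ X and check whether π^{-1}(V) ∈ τ. V is open in τ_Q iff π^{-1}(V) ∈ τ.
  V = {}: π^{-1}(V) = ∅ ∈ τ ✓.
  V = {[1=3]}: π^{-1}(V) = {1, 3} ∉ τ ✗.
  V = {[2]}: π^{-1}(V) = {2} ∈ τ ✓.
  V = {[1=3], [2]}: π^{-1}(V) = {1, 2, 3} ∉ τ ✗.
  V = {[4=5]}: π^{-1}(V) = {4, 5} ∈ τ ✓.
  V = {[1=3], [4=5]}: π^{-1}(V) = {1, 3, 4, 5} ∈ τ ✓.
  V = {[2], [4=5]}: π^{-1}(V) = {2, 4, 5} ∈ τ ✓.
  V = {[1=3], [2], [4=5]}: π^{-1}(V) = {1, 2, 3, 4, 5} ∈ τ ✓.
Open sets in the quotient: τ_Q = {{}, {[2]}, {[4=5]}, {[1=3], [4=5]}, {[2], [4=5]}, {[1=3], [2], [4=5]}} (6 elements).


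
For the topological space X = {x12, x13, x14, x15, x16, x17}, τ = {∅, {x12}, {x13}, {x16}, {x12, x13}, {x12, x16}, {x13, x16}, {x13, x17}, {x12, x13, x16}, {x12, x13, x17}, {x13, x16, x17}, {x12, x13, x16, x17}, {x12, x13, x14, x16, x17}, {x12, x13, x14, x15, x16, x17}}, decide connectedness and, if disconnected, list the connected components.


(X, τ) is connected.

Find clopen sets (U ∈ τ with X ∖ U ∈ τ):
  U = ∅, X ∖ U = {x12, x13, x14, x15, x16, x17} — both open, so U is clopen.
  U = {x12, x13, x14, x15, x16, x17}, X ∖ U = ∅ — both open, so U is clopen.
Only trivial clopens (∅ and X) exist, so (X, τ) is connected.
Compute connected components by grouping points that agree on all clopens:
  component: {x12, x13, x14, x15, x16, x17}


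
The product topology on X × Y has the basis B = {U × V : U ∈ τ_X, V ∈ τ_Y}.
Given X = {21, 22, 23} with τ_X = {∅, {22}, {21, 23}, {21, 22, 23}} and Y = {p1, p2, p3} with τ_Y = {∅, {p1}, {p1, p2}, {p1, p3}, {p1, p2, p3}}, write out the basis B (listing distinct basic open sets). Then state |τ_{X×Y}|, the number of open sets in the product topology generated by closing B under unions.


Basis B = {∅ × ∅, {22} × {p1}, {21, 23} × {p1}, {22} × {p1, p2}, {22} × {p1, p3}, {21, 22, 23} × {p1}, {22} × {p1, p2, p3}, {21, 23} × {p1, p2}, {21, 23} × {p1, p3}, {21, 23} × {p1, p2, p3}, {21, 22, 23} × {p1, p2}, {21, 22, 23} × {p1, p3}, {21, 22, 23} × {p1, p2, p3}}; |τ_{X×Y}| = 25.

Enumerate products U × V with U ∈ τ_X, V ∈ τ_Y (deduplicated):
  ∅ × ∅ = {} (∅)
  {22} × {p1} = {(22,p1)}
  {21, 23} × {p1} = {(21,p1), (23,p1)}
  {22} × {p1, p2} = {(22,p1), (22,p2)}
  {22} × {p1, p3} = {(22,p1), (22,p3)}
  {21, 22, 23} × {p1} = {(21,p1), (22,p1), (23,p1)}
  {22} × {p1, p2, p3} = {(22,p1), (22,p2), (22,p3)}
  {21, 23} × {p1, p2} = {(21,p1), (21,p2), (23,p1), (23,p2)}
  {21, 23} × {p1, p3} = {(21,p1), (21,p3), (23,p1), (23,p3)}
  {21, 23} × {p1, p2, p3} = {(21,p1), (21,p2), (21,p3), (23,p1), (23,p2), (23,p3)}
  {21, 22, 23} × {p1, p2} = {(21,p1), (21,p2), (22,p1), (22,p2), (23,p1), (23,p2)}
  {21, 22, 23} × {p1, p3} = {(21,p1), (21,p3), (22,p1), (22,p3), (23,p1), (23,p3)}
  {21, 22, 23} × {p1, p2, p3} = {(21,p1), (21,p2), (21,p3), (22,p1), (22,p2), (22,p3), (23,p1), (23,p2), (23,p3)}
These 13 distinct sets form the basis B.
Close under arbitrary unions to get τ_{X×Y}; counting gives |τ_{X×Y}| = 25.


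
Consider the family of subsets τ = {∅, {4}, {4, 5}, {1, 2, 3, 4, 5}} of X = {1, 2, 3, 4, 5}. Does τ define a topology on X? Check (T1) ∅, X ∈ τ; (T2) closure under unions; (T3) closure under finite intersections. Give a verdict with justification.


τ IS a topology on X.

Axiom (T1): ∅ ∈ τ? Yes; X ∈ τ? Yes.
Axiom (T2/T3): check pairwise unions and intersections of members of τ.
All pairwise intersections and unions checked — each lies in τ. Therefore τ satisfies (T1), (T2), (T3): it IS a topology on X.


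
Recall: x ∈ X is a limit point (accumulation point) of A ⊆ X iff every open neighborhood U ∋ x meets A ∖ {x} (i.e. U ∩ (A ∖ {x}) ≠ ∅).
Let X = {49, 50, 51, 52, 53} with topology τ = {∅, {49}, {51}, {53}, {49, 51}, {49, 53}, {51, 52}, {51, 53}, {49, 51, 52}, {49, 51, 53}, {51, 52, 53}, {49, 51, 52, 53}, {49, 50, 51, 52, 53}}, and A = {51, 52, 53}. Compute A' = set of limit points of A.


A' = {50, 52}

For each x ∈ X, list the open sets U ∈ τ with x ∈ U, then check whether U ∩ (A ∖ {x}) ≠ ∅ for every such U.
  x = 49: open {49} ∋ x has {49} ∩ (A ∖ {49}) = ∅, so x is NOT a limit point.
  x = 50: opens ∋ x are {49, 50, 51, 52, 53}; each meets A ∖ {50}, so x IS a limit point.
  x = 51: open {51} ∋ x has {51} ∩ (A ∖ {51}) = ∅, so x is NOT a limit point.
  x = 52: opens ∋ x are {51, 52}, {49, 51, 52}, {51, 52, 53}, {49, 51, 52, 53}, {49, 50, 51, 52, 53}; each meets A ∖ {52}, so x IS a limit point.
  x = 53: open {53} ∋ x has {53} ∩ (A ∖ {53}) = ∅, so x is NOT a limit point.
Collecting: A' = {50, 52}.


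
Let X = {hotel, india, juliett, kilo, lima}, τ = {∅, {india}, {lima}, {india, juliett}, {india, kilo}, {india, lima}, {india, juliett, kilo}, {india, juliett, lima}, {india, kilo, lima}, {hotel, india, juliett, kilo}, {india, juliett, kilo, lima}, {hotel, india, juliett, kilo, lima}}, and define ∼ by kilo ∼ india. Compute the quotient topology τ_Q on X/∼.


X/∼ = {[hotel], [india=kilo], [juliett], [lima]}; |τ_Q| = 8.

Equivalence classes: [hotel], [india=kilo], [juliett], [lima].
Quotient map π: X → X/∼ sends hotel ↦ [hotel], india ↦ [india=kilo], juliett ↦ [juliett], kilo ↦ [india=kilo], lima ↦ [lima].
For each subset V ⊆ X/∼, compute π^{-1}(V) ⊆ X and check whether π^{-1}(V) ∈ τ. V is open in τ_Q iff π^{-1}(V) ∈ τ.
  V = {}: π^{-1}(V) = ∅ ∈ τ ✓.
  V = {[hotel]}: π^{-1}(V) = {hotel} ∉ τ ✗.
  V = {[india=kilo]}: π^{-1}(V) = {india, kilo} ∈ τ ✓.
  V = {[hotel], [india=kilo]}: π^{-1}(V) = {hotel, india, kilo} ∉ τ ✗.
  V = {[juliett]}: π^{-1}(V) = {juliett} ∉ τ ✗.
  V = {[hotel], [juliett]}: π^{-1}(V) = {hotel, juliett} ∉ τ ✗.
  V = {[india=kilo], [juliett]}: π^{-1}(V) = {india, juliett, kilo} ∈ τ ✓.
  V = {[hotel], [india=kilo], [juliett]}: π^{-1}(V) = {hotel, india, juliett, kilo} ∈ τ ✓.
  V = {[lima]}: π^{-1}(V) = {lima} ∈ τ ✓.
  V = {[hotel], [lima]}: π^{-1}(V) = {hotel, lima} ∉ τ ✗.
  V = {[india=kilo], [lima]}: π^{-1}(V) = {india, kilo, lima} ∈ τ ✓.
  V = {[hotel], [india=kilo], [lima]}: π^{-1}(V) = {hotel, india, kilo, lima} ∉ τ ✗.
  V = {[juliett], [lima]}: π^{-1}(V) = {juliett, lima} ∉ τ ✗.
  V = {[hotel], [juliett], [lima]}: π^{-1}(V) = {hotel, juliett, lima} ∉ τ ✗.
  V = {[india=kilo], [juliett], [lima]}: π^{-1}(V) = {india, juliett, kilo, lima} ∈ τ ✓.
  V = {[hotel], [india=kilo], [juliett], [lima]}: π^{-1}(V) = {hotel, india, juliett, kilo, lima} ∈ τ ✓.
Open sets in the quotient: τ_Q = {{}, {[india=kilo]}, {[india=kilo], [juliett]}, {[hotel], [india=kilo], [juliett]}, {[lima]}, {[india=kilo], [lima]}, {[india=kilo], [juliett], [lima]}, {[hotel], [india=kilo], [juliett], [lima]}} (8 elements).


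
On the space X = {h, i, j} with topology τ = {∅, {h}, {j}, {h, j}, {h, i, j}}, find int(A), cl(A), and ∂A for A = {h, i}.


int(A) = {h}, cl(A) = {h, i}, ∂A = {i}.

Closed sets in (X, τ) are complements of opens:
  closed(X, τ) = {∅, {i}, {h, i}, {i, j}, {h, i, j}}.
int(A) = ⋃ {U ∈ τ : U ⊆ A}. Opens contained in A: ∅, {h}.
Taking the union of these: int(A) = {h}.
cl(A) = ⋂ {C closed : A ⊆ C}. Closed sets containing A: {h, i}, {h, i, j}.
Intersecting these: cl(A) = {h, i}.
∂A = cl(A) ∖ int(A) = {h, i} ∖ {h} = {i}.


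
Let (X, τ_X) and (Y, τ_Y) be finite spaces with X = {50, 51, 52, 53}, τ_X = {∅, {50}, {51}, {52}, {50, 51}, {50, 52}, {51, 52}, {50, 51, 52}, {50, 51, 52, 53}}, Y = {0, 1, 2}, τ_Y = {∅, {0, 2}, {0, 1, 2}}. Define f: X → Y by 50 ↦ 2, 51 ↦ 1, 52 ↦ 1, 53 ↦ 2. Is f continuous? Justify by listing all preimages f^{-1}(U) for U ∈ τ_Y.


f is NOT continuous.

Compute f^{-1}(U) for each U ∈ τ_Y:
  U = ∅: f^{-1}(U) = ∅ ∈ τ_X ✓.
  U = {0, 2}: f^{-1}(U) = {50, 53} ∉ τ_X ✗.
  U = {0, 1, 2}: f^{-1}(U) = {50, 51, 52, 53} ∈ τ_X ✓.
Found U = {0, 2} with f^{-1}(U) = {50, 53} not in τ_X. Therefore f is NOT continuous.


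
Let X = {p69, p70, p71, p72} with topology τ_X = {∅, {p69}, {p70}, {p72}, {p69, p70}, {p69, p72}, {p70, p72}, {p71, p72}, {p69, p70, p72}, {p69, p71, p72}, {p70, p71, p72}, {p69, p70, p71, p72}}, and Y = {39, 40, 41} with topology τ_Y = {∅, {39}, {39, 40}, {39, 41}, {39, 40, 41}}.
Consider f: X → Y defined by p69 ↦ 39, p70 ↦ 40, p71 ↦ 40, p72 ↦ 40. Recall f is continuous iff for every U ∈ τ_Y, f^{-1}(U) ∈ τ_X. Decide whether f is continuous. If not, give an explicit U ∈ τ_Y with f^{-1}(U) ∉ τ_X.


f IS continuous.

Compute f^{-1}(U) for each U ∈ τ_Y:
  U = ∅: f^{-1}(U) = ∅ ∈ τ_X ✓.
  U = {39}: f^{-1}(U) = {p69} ∈ τ_X ✓.
  U = {39, 40}: f^{-1}(U) = {p69, p70, p71, p72} ∈ τ_X ✓.
  U = {39, 41}: f^{-1}(U) = {p69} ∈ τ_X ✓.
  U = {39, 40, 41}: f^{-1}(U) = {p69, p70, p71, p72} ∈ τ_X ✓.
Every preimage lies in τ_X, so f IS continuous.


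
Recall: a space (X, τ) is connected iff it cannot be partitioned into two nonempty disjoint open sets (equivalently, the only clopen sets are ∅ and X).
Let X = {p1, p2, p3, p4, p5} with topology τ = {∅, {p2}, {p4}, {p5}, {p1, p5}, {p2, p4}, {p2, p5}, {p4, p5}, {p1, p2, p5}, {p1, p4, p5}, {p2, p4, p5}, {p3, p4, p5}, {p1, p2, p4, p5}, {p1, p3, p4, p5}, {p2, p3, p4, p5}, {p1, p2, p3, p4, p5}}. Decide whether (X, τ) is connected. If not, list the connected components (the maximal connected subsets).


(X, τ) is disconnected; components = [{p2}, {p1, p3, p4, p5}].

Find clopen sets (U ∈ τ with X ∖ U ∈ τ):
  U = ∅, X ∖ U = {p1, p2, p3, p4, p5} — both open, so U is clopen.
  U = {p2}, X ∖ U = {p1, p3, p4, p5} — both open, so U is clopen.
  U = {p1, p3, p4, p5}, X ∖ U = {p2} — both open, so U is clopen.
  U = {p1, p2, p3, p4, p5}, X ∖ U = ∅ — both open, so U is clopen.
Nontrivial clopen(s) exist: e.g. {p2}. So (X, τ) is disconnected.
Compute connected components by grouping points that agree on all clopens:
  component: {p2}
  component: {p1, p3, p4, p5}


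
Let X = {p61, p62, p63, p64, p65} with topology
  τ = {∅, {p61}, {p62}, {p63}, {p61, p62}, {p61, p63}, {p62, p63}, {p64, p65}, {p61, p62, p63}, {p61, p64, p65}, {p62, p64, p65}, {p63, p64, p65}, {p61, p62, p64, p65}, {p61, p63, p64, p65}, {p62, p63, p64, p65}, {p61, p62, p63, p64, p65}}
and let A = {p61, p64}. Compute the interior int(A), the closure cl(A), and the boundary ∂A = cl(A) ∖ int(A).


int(A) = {p61}, cl(A) = {p61, p64, p65}, ∂A = {p64, p65}.

Closed sets in (X, τ) are complements of opens:
  closed(X, τ) = {∅, {p61}, {p62}, {p63}, {p61, p62}, {p61, p63}, {p62, p63}, {p64, p65}, {p61, p62, p63}, {p61, p64, p65}, {p62, p64, p65}, {p63, p64, p65}, {p61, p62, p64, p65}, {p61, p63, p64, p65}, {p62, p63, p64, p65}, {p61, p62, p63, p64, p65}}.
int(A) = ⋃ {U ∈ τ : U ⊆ A}. Opens contained in A: ∅, {p61}.
Taking the union of these: int(A) = {p61}.
cl(A) = ⋂ {C closed : A ⊆ C}. Closed sets containing A: {p61, p64, p65}, {p61, p62, p64, p65}, {p61, p63, p64, p65}, {p61, p62, p63, p64, p65}.
Intersecting these: cl(A) = {p61, p64, p65}.
∂A = cl(A) ∖ int(A) = {p61, p64, p65} ∖ {p61} = {p64, p65}.


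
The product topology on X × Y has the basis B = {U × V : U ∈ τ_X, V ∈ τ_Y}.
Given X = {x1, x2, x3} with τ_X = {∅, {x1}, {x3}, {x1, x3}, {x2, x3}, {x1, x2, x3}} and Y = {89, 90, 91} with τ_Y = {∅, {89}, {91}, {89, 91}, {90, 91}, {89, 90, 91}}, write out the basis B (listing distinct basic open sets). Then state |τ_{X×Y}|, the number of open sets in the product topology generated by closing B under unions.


Basis B = {∅ × ∅, {x1} × {89}, {x1} × {91}, {x3} × {89}, {x3} × {91}, {x1} × {89, 91}, {x1, x3} × {89}, {x1} × {90, 91}, {x1, x3} × {91}, {x2, x3} × {89}, {x2, x3} × {91}, {x3} × {89, 91}, {x3} × {90, 91}, {x1} × {89, 90, 91}, {x1, x2, x3} × {89}, {x1, x2, x3} × {91}, {x3} × {89, 90, 91}, {x1, x3} × {89, 91}, {x1, x3} × {90, 91}, {x2, x3} × {89, 91}, {x2, x3} × {90, 91}, {x1, x3} × {89, 90, 91}, {x1, x2, x3} × {89, 91}, {x1, x2, x3} × {90, 91}, {x2, x3} × {89, 90, 91}, {x1, x2, x3} × {89, 90, 91}}; |τ_{X×Y}| = 108.

Enumerate products U × V with U ∈ τ_X, V ∈ τ_Y (deduplicated):
  ∅ × ∅ = {} (∅)
  {x1} × {89} = {(x1,89)}
  {x1} × {91} = {(x1,91)}
  {x3} × {89} = {(x3,89)}
  {x3} × {91} = {(x3,91)}
  {x1} × {89, 91} = {(x1,89), (x1,91)}
  {x1, x3} × {89} = {(x1,89), (x3,89)}
  {x1} × {90, 91} = {(x1,90), (x1,91)}
  {x1, x3} × {91} = {(x1,91), (x3,91)}
  {x2, x3} × {89} = {(x2,89), (x3,89)}
  {x2, x3} × {91} = {(x2,91), (x3,91)}
  {x3} × {89, 91} = {(x3,89), (x3,91)}
  {x3} × {90, 91} = {(x3,90), (x3,91)}
  {x1} × {89, 90, 91} = {(x1,89), (x1,90), (x1,91)}
  {x1, x2, x3} × {89} = {(x1,89), (x2,89), (x3,89)}
  {x1, x2, x3} × {91} = {(x1,91), (x2,91), (x3,91)}
  {x3} × {89, 90, 91} = {(x3,89), (x3,90), (x3,91)}
  {x1, x3} × {89, 91} = {(x1,89), (x1,91), (x3,89), (x3,91)}
  {x1, x3} × {90, 91} = {(x1,90), (x1,91), (x3,90), (x3,91)}
  {x2, x3} × {89, 91} = {(x2,89), (x2,91), (x3,89), (x3,91)}
  {x2, x3} × {90, 91} = {(x2,90), (x2,91), (x3,90), (x3,91)}
  {x1, x3} × {89, 90, 91} = {(x1,89), (x1,90), (x1,91), (x3,89), (x3,90), (x3,91)}
  {x1, x2, x3} × {89, 91} = {(x1,89), (x1,91), (x2,89), (x2,91), (x3,89), (x3,91)}
  {x1, x2, x3} × {90, 91} = {(x1,90), (x1,91), (x2,90), (x2,91), (x3,90), (x3,91)}
  {x2, x3} × {89, 90, 91} = {(x2,89), (x2,90), (x2,91), (x3,89), (x3,90), (x3,91)}
  {x1, x2, x3} × {89, 90, 91} = {(x1,89), (x1,90), (x1,91), (x2,89), (x2,90), (x2,91), (x3,89), (x3,90), (x3,91)}
These 26 distinct sets form the basis B.
Close under arbitrary unions to get τ_{X×Y}; counting gives |τ_{X×Y}| = 108.


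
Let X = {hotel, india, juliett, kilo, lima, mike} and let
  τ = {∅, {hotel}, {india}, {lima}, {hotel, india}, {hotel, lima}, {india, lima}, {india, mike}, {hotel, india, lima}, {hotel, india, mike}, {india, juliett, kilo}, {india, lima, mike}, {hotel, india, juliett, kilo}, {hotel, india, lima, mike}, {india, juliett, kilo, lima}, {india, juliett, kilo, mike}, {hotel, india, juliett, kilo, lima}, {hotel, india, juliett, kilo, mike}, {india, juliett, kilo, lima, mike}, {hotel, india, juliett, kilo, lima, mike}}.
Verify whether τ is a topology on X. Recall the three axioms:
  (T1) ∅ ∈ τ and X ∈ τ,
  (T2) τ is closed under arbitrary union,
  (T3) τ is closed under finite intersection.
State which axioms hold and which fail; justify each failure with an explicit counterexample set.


τ IS a topology on X.

Axiom (T1): ∅ ∈ τ? Yes; X ∈ τ? Yes.
Axiom (T2/T3): check pairwise unions and intersections of members of τ.
All pairwise intersections and unions checked — each lies in τ. Therefore τ satisfies (T1), (T2), (T3): it IS a topology on X.


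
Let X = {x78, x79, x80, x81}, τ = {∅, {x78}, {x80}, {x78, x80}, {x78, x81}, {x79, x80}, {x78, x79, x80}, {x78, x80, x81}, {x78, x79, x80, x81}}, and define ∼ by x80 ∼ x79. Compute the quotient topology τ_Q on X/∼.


X/∼ = {[x78], [x79=x80], [x81]}; |τ_Q| = 6.

Equivalence classes: [x78], [x79=x80], [x81].
Quotient map π: X → X/∼ sends x78 ↦ [x78], x79 ↦ [x79=x80], x80 ↦ [x79=x80], x81 ↦ [x81].
For each subset V ⊆ X/∼, compute π^{-1}(V) ⊆ X and check whether π^{-1}(V) ∈ τ. V is open in τ_Q iff π^{-1}(V) ∈ τ.
  V = {}: π^{-1}(V) = ∅ ∈ τ ✓.
  V = {[x78]}: π^{-1}(V) = {x78} ∈ τ ✓.
  V = {[x79=x80]}: π^{-1}(V) = {x79, x80} ∈ τ ✓.
  V = {[x78], [x79=x80]}: π^{-1}(V) = {x78, x79, x80} ∈ τ ✓.
  V = {[x81]}: π^{-1}(V) = {x81} ∉ τ ✗.
  V = {[x78], [x81]}: π^{-1}(V) = {x78, x81} ∈ τ ✓.
  V = {[x79=x80], [x81]}: π^{-1}(V) = {x79, x80, x81} ∉ τ ✗.
  V = {[x78], [x79=x80], [x81]}: π^{-1}(V) = {x78, x79, x80, x81} ∈ τ ✓.
Open sets in the quotient: τ_Q = {{}, {[x78]}, {[x79=x80]}, {[x78], [x79=x80]}, {[x78], [x81]}, {[x78], [x79=x80], [x81]}} (6 elements).


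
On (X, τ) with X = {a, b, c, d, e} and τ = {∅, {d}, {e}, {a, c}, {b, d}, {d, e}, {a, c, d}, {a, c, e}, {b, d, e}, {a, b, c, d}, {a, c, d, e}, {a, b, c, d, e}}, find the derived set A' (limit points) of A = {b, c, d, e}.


A' = {a, b}

For each x ∈ X, list the open sets U ∈ τ with x ∈ U, then check whether U ∩ (A ∖ {x}) ≠ ∅ for every such U.
  x = a: opens ∋ x are {a, c}, {a, c, d}, {a, c, e}, {a, b, c, d}, {a, c, d, e}, {a, b, c, d, e}; each meets A ∖ {a}, so x IS a limit point.
  x = b: opens ∋ x are {b, d}, {b, d, e}, {a, b, c, d}, {a, b, c, d, e}; each meets A ∖ {b}, so x IS a limit point.
  x = c: open {a, c} ∋ x has {a, c} ∩ (A ∖ {c}) = ∅, so x is NOT a limit point.
  x = d: open {d} ∋ x has {d} ∩ (A ∖ {d}) = ∅, so x is NOT a limit point.
  x = e: open {e} ∋ x has {e} ∩ (A ∖ {e}) = ∅, so x is NOT a limit point.
Collecting: A' = {a, b}.


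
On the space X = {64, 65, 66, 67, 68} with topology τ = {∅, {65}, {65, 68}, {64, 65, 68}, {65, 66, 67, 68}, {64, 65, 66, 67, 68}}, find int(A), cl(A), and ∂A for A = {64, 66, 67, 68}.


int(A) = ∅, cl(A) = {64, 66, 67, 68}, ∂A = {64, 66, 67, 68}.

Closed sets in (X, τ) are complements of opens:
  closed(X, τ) = {∅, {64}, {66, 67}, {64, 66, 67}, {64, 66, 67, 68}, {64, 65, 66, 67, 68}}.
int(A) = ⋃ {U ∈ τ : U ⊆ A}. Opens contained in A: ∅.
Taking the union of these: int(A) = ∅.
cl(A) = ⋂ {C closed : A ⊆ C}. Closed sets containing A: {64, 66, 67, 68}, {64, 65, 66, 67, 68}.
Intersecting these: cl(A) = {64, 66, 67, 68}.
∂A = cl(A) ∖ int(A) = {64, 66, 67, 68} ∖ ∅ = {64, 66, 67, 68}.


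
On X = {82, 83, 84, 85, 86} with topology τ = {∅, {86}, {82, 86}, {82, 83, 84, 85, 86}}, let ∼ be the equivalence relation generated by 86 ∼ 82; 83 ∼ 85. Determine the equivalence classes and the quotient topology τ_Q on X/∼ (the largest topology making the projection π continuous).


X/∼ = {[82=86], [83=85], [84]}; |τ_Q| = 3.

Equivalence classes: [82=86], [83=85], [84].
Quotient map π: X → X/∼ sends 82 ↦ [82=86], 83 ↦ [83=85], 84 ↦ [84], 85 ↦ [83=85], 86 ↦ [82=86].
For each subset V ⊆ X/∼, compute π^{-1}(V) ⊆ X and check whether π^{-1}(V) ∈ τ. V is open in τ_Q iff π^{-1}(V) ∈ τ.
  V = {}: π^{-1}(V) = ∅ ∈ τ ✓.
  V = {[82=86]}: π^{-1}(V) = {82, 86} ∈ τ ✓.
  V = {[83=85]}: π^{-1}(V) = {83, 85} ∉ τ ✗.
  V = {[82=86], [83=85]}: π^{-1}(V) = {82, 83, 85, 86} ∉ τ ✗.
  V = {[84]}: π^{-1}(V) = {84} ∉ τ ✗.
  V = {[82=86], [84]}: π^{-1}(V) = {82, 84, 86} ∉ τ ✗.
  V = {[83=85], [84]}: π^{-1}(V) = {83, 84, 85} ∉ τ ✗.
  V = {[82=86], [83=85], [84]}: π^{-1}(V) = {82, 83, 84, 85, 86} ∈ τ ✓.
Open sets in the quotient: τ_Q = {{}, {[82=86]}, {[82=86], [83=85], [84]}} (3 elements).


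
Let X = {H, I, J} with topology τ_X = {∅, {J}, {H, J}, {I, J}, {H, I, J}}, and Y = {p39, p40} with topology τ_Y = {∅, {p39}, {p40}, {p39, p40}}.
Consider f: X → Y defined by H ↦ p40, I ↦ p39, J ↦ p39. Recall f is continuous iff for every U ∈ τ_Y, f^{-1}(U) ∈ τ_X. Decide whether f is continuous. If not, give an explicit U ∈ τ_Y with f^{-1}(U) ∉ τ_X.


f is NOT continuous.

Compute f^{-1}(U) for each U ∈ τ_Y:
  U = ∅: f^{-1}(U) = ∅ ∈ τ_X ✓.
  U = {p39}: f^{-1}(U) = {I, J} ∈ τ_X ✓.
  U = {p40}: f^{-1}(U) = {H} ∉ τ_X ✗.
  U = {p39, p40}: f^{-1}(U) = {H, I, J} ∈ τ_X ✓.
Found U = {p40} with f^{-1}(U) = {H} not in τ_X. Therefore f is NOT continuous.


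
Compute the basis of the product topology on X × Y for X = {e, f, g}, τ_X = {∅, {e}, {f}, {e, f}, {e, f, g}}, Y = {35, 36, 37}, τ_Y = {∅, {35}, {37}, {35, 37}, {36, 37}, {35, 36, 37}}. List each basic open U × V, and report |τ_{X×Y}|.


Basis B = {∅ × ∅, {e} × {35}, {e} × {37}, {f} × {35}, {f} × {37}, {e} × {35, 37}, {e, f} × {35}, {e} × {36, 37}, {e, f} × {37}, {f} × {35, 37}, {f} × {36, 37}, {e} × {35, 36, 37}, {e, f, g} × {35}, {e, f, g} × {37}, {f} × {35, 36, 37}, {e, f} × {35, 37}, {e, f} × {36, 37}, {e, f} × {35, 36, 37}, {e, f, g} × {35, 37}, {e, f, g} × {36, 37}, {e, f, g} × {35, 36, 37}}; |τ_{X×Y}| = 70.

Enumerate products U × V with U ∈ τ_X, V ∈ τ_Y (deduplicated):
  ∅ × ∅ = {} (∅)
  {e} × {35} = {(e,35)}
  {e} × {37} = {(e,37)}
  {f} × {35} = {(f,35)}
  {f} × {37} = {(f,37)}
  {e} × {35, 37} = {(e,35), (e,37)}
  {e, f} × {35} = {(e,35), (f,35)}
  {e} × {36, 37} = {(e,36), (e,37)}
  {e, f} × {37} = {(e,37), (f,37)}
  {f} × {35, 37} = {(f,35), (f,37)}
  {f} × {36, 37} = {(f,36), (f,37)}
  {e} × {35, 36, 37} = {(e,35), (e,36), (e,37)}
  {e, f, g} × {35} = {(e,35), (f,35), (g,35)}
  {e, f, g} × {37} = {(e,37), (f,37), (g,37)}
  {f} × {35, 36, 37} = {(f,35), (f,36), (f,37)}
  {e, f} × {35, 37} = {(e,35), (e,37), (f,35), (f,37)}
  {e, f} × {36, 37} = {(e,36), (e,37), (f,36), (f,37)}
  {e, f} × {35, 36, 37} = {(e,35), (e,36), (e,37), (f,35), (f,36), (f,37)}
  {e, f, g} × {35, 37} = {(e,35), (e,37), (f,35), (f,37), (g,35), (g,37)}
  {e, f, g} × {36, 37} = {(e,36), (e,37), (f,36), (f,37), (g,36), (g,37)}
  {e, f, g} × {35, 36, 37} = {(e,35), (e,36), (e,37), (f,35), (f,36), (f,37), (g,35), (g,36), (g,37)}
These 21 distinct sets form the basis B.
Close under arbitrary unions to get τ_{X×Y}; counting gives |τ_{X×Y}| = 70.


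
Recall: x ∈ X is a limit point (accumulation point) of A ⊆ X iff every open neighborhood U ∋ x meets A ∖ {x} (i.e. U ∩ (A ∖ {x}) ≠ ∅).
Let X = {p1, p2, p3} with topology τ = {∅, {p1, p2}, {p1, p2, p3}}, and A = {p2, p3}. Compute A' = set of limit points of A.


A' = {p1, p3}

For each x ∈ X, list the open sets U ∈ τ with x ∈ U, then check whether U ∩ (A ∖ {x}) ≠ ∅ for every such U.
  x = p1: opens ∋ x are {p1, p2}, {p1, p2, p3}; each meets A ∖ {p1}, so x IS a limit point.
  x = p2: open {p1, p2} ∋ x has {p1, p2} ∩ (A ∖ {p2}) = ∅, so x is NOT a limit point.
  x = p3: opens ∋ x are {p1, p2, p3}; each meets A ∖ {p3}, so x IS a limit point.
Collecting: A' = {p1, p3}.


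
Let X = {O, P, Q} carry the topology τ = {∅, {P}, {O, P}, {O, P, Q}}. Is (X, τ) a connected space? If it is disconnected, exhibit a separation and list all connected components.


(X, τ) is connected.

Find clopen sets (U ∈ τ with X ∖ U ∈ τ):
  U = ∅, X ∖ U = {O, P, Q} — both open, so U is clopen.
  U = {O, P, Q}, X ∖ U = ∅ — both open, so U is clopen.
Only trivial clopens (∅ and X) exist, so (X, τ) is connected.
Compute connected components by grouping points that agree on all clopens:
  component: {O, P, Q}


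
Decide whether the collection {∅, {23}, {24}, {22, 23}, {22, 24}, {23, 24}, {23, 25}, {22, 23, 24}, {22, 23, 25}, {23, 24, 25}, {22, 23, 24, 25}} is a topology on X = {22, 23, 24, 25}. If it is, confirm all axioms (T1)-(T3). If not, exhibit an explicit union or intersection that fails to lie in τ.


τ is NOT a topology on X.

Axiom (T1): ∅ ∈ τ? Yes; X ∈ τ? Yes.
Axiom (T2/T3): check pairwise unions and intersections of members of τ.
Counterexample for (T3): {22, 23} ∩ {22, 24} = {22} ∉ τ. Therefore τ is NOT a topology.


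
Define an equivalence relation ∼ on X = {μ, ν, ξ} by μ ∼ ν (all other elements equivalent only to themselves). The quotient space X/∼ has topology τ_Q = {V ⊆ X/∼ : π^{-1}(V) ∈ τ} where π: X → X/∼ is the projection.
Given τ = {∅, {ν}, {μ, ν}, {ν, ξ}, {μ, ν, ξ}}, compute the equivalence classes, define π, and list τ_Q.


X/∼ = {[μ=ν], [ξ]}; |τ_Q| = 3.

Equivalence classes: [μ=ν], [ξ].
Quotient map π: X → X/∼ sends μ ↦ [μ=ν], ν ↦ [μ=ν], ξ ↦ [ξ].
For each subset V ⊆ X/∼, compute π^{-1}(V) ⊆ X and check whether π^{-1}(V) ∈ τ. V is open in τ_Q iff π^{-1}(V) ∈ τ.
  V = {}: π^{-1}(V) = ∅ ∈ τ ✓.
  V = {[μ=ν]}: π^{-1}(V) = {μ, ν} ∈ τ ✓.
  V = {[ξ]}: π^{-1}(V) = {ξ} ∉ τ ✗.
  V = {[μ=ν], [ξ]}: π^{-1}(V) = {μ, ν, ξ} ∈ τ ✓.
Open sets in the quotient: τ_Q = {{}, {[μ=ν]}, {[μ=ν], [ξ]}} (3 elements).


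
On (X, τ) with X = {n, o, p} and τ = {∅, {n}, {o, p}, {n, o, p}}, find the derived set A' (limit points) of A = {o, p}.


A' = {o, p}

For each x ∈ X, list the open sets U ∈ τ with x ∈ U, then check whether U ∩ (A ∖ {x}) ≠ ∅ for every such U.
  x = n: open {n} ∋ x has {n} ∩ (A ∖ {n}) = ∅, so x is NOT a limit point.
  x = o: opens ∋ x are {o, p}, {n, o, p}; each meets A ∖ {o}, so x IS a limit point.
  x = p: opens ∋ x are {o, p}, {n, o, p}; each meets A ∖ {p}, so x IS a limit point.
Collecting: A' = {o, p}.


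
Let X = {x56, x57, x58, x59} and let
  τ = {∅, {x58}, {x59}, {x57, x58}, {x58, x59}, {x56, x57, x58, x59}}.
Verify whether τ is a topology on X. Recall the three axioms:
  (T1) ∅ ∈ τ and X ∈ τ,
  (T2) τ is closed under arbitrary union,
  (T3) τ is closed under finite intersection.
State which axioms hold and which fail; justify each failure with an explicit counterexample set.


τ is NOT a topology on X.

Axiom (T1): ∅ ∈ τ? Yes; X ∈ τ? Yes.
Axiom (T2/T3): check pairwise unions and intersections of members of τ.
Counterexample for (T2): {x59} ∪ {x57, x58} = {x57, x58, x59} ∉ τ. Therefore τ is NOT a topology.


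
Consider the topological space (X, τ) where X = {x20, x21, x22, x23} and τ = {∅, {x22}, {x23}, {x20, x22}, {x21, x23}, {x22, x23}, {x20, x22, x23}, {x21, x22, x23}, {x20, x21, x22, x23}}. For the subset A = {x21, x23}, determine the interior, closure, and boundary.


int(A) = {x21, x23}, cl(A) = {x21, x23}, ∂A = ∅.

Closed sets in (X, τ) are complements of opens:
  closed(X, τ) = {∅, {x20}, {x21}, {x20, x21}, {x20, x22}, {x21, x23}, {x20, x21, x22}, {x20, x21, x23}, {x20, x21, x22, x23}}.
int(A) = ⋃ {U ∈ τ : U ⊆ A}. Opens contained in A: ∅, {x23}, {x21, x23}.
Taking the union of these: int(A) = {x21, x23}.
cl(A) = ⋂ {C closed : A ⊆ C}. Closed sets containing A: {x21, x23}, {x20, x21, x23}, {x20, x21, x22, x23}.
Intersecting these: cl(A) = {x21, x23}.
∂A = cl(A) ∖ int(A) = {x21, x23} ∖ {x21, x23} = ∅.


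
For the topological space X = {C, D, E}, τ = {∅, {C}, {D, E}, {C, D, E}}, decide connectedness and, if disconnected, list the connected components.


(X, τ) is disconnected; components = [{C}, {D, E}].

Find clopen sets (U ∈ τ with X ∖ U ∈ τ):
  U = ∅, X ∖ U = {C, D, E} — both open, so U is clopen.
  U = {C}, X ∖ U = {D, E} — both open, so U is clopen.
  U = {D, E}, X ∖ U = {C} — both open, so U is clopen.
  U = {C, D, E}, X ∖ U = ∅ — both open, so U is clopen.
Nontrivial clopen(s) exist: e.g. {C}. So (X, τ) is disconnected.
Compute connected components by grouping points that agree on all clopens:
  component: {C}
  component: {D, E}
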